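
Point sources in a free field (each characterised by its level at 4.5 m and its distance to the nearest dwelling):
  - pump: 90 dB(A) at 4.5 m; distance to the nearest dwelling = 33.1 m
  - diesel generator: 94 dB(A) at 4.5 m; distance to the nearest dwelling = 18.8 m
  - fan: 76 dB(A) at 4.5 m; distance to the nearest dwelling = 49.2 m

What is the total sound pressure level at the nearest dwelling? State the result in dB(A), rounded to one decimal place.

Propagate each source to the receiver with L = L_ref − 20·log₁₀(r/r_ref), then add intensities.
pump: 90 − 20·log₁₀(33.1/4.5) = 90 − 17.33 = 72.67 dB(A).
diesel generator: 94 − 20·log₁₀(18.8/4.5) = 94 − 12.42 = 81.58 dB(A).
fan: 76 − 20·log₁₀(49.2/4.5) = 76 − 20.78 = 55.22 dB(A).
Σ 10^(L/10) = 1.627e+08 → L_total = 10·log₁₀(1.627e+08) = 82.11 dB(A).

82.1 dB(A)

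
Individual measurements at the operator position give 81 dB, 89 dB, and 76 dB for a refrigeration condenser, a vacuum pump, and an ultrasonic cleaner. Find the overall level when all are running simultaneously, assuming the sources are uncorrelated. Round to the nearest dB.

For uncorrelated sources the intensities add, so convert each level to linear form, sum, and take 10·log₁₀ of the total.
Σ 10^(L/10) = 10^(81/10) + 10^(89/10) + 10^(76/10) = 9.600e+08.
L_total = 10·log₁₀(9.600e+08) = 89.82 dB.

90 dB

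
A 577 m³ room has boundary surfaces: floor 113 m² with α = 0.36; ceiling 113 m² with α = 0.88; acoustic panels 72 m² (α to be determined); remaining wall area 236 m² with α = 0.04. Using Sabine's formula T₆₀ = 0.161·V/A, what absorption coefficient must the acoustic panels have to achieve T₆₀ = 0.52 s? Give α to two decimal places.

0.40

Required total absorption A = 0.161·577/0.52 = 178.65 m².
Absorption from the other surfaces = 113·0.36 + 113·0.88 + 236·0.04 = 149.56 m², so the acoustic panels must supply 29.09 m² over 72 m².
α = 29.09/72 = 0.404.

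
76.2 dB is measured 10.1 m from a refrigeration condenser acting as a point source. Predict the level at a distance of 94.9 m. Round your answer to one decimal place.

56.7 dB

Spherical spreading from a point source gives a 20·log₁₀(r₂/r₁) drop.
L₂ = 76.2 − 20·log₁₀(94.9/10.1) = 76.2 − 19.459 = 56.74 dB.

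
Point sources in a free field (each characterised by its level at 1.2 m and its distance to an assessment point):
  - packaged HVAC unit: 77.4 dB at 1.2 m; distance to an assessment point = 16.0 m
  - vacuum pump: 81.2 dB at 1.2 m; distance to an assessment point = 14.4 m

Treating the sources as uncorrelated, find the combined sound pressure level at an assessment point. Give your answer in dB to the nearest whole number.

61 dB

Apply inverse-square spreading to bring every level to the receiver, then sum 10^(L/10).
packaged HVAC unit: 77.4 − 20·log₁₀(16.0/1.2) = 77.4 − 22.50 = 54.90 dB.
vacuum pump: 81.2 − 20·log₁₀(14.4/1.2) = 81.2 − 21.58 = 59.62 dB.
Σ 10^(L/10) = 1.225e+06 → L_total = 10·log₁₀(1.225e+06) = 60.88 dB.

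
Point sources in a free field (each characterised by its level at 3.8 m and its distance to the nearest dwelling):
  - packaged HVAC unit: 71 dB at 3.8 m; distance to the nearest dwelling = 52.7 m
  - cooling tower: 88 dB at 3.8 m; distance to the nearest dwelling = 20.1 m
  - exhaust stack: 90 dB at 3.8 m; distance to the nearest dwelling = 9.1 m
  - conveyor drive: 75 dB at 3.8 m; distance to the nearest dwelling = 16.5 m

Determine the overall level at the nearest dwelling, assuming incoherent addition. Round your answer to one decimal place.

83.0 dB

First find each source's level at the receiver (point-source: −20·log₁₀(r/r_ref)), then combine on an intensity basis.
packaged HVAC unit: 71 − 20·log₁₀(52.7/3.8) = 71 − 22.84 = 48.16 dB.
cooling tower: 88 − 20·log₁₀(20.1/3.8) = 88 − 14.47 = 73.53 dB.
exhaust stack: 90 − 20·log₁₀(9.1/3.8) = 90 − 7.59 = 82.41 dB.
conveyor drive: 75 − 20·log₁₀(16.5/3.8) = 75 − 12.75 = 62.25 dB.
Σ 10^(L/10) = 1.987e+08 → L_total = 10·log₁₀(1.987e+08) = 82.98 dB.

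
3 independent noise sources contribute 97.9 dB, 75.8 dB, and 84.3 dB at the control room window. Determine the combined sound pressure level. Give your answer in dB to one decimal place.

For uncorrelated sources the intensities add, so convert each level to linear form, sum, and take 10·log₁₀ of the total.
Σ 10^(L/10) = 10^(97.9/10) + 10^(75.8/10) + 10^(84.3/10) = 6.473e+09.
L_total = 10·log₁₀(6.473e+09) = 98.11 dB.

98.1 dB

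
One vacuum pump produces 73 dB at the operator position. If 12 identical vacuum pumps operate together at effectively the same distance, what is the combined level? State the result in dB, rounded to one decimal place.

83.8 dB

N identical incoherent sources raise the level by 10·log₁₀ N.
L_total = 73 + 10·log₁₀(12) = 73 + 10.792 = 83.79 dB.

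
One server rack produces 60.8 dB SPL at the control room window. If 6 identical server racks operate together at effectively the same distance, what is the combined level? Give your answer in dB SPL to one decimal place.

L_total = L₁ + 10·log₁₀ N for N identical incoherent sources.
L_total = 60.8 + 10·log₁₀(6) = 60.8 + 7.782 = 68.58 dB SPL.

68.6 dB SPL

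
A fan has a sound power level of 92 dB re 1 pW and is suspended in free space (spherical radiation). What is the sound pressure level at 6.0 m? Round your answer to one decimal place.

Free-field spherical radiation: L_p = L_w − 10·log₁₀(4π·r²), r = 6.0 m.
4π·r² = 452.4 m², 10·log₁₀ of that is 26.555 dB.
L_p = 92 − 26.555 = 65.44 dB.

65.4 dB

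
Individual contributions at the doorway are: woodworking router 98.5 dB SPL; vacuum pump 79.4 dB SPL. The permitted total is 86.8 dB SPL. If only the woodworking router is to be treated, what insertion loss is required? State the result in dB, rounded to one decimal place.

12.6 dB

Fixed contribution from the other source: Σ 10^(L/10) = 10^(79.4/10) = 8.710e+07 (79.40 dB SPL).
To meet 86.8 dB SPL overall, the treated woodworking router may contribute at most 10^(86.8/10) − 8.710e+07 = 3.915e+08, i.e. 85.93 dB SPL.
So the woodworking router must be reduced from 98.5 to 85.93 dB SPL: IL = 12.57 dB.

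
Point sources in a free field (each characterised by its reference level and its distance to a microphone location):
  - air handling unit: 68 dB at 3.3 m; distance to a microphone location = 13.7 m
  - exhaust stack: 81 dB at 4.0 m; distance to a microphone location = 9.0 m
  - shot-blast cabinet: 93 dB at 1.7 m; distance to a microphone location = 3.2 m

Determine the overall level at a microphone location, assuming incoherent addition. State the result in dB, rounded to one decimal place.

First find each source's level at the receiver (point-source: −20·log₁₀(r/r_ref)), then combine on an intensity basis.
air handling unit: 68 − 20·log₁₀(13.7/3.3) = 68 − 12.36 = 55.64 dB.
exhaust stack: 81 − 20·log₁₀(9.0/4.0) = 81 − 7.04 = 73.96 dB.
shot-blast cabinet: 93 − 20·log₁₀(3.2/1.7) = 93 − 5.49 = 87.51 dB.
Σ 10^(L/10) = 5.883e+08 → L_total = 10·log₁₀(5.883e+08) = 87.70 dB.

87.7 dB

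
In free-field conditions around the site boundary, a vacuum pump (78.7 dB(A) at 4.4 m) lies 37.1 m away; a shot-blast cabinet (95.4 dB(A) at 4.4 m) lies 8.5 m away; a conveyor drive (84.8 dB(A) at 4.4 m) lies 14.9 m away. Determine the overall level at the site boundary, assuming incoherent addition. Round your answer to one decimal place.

Apply inverse-square spreading to bring every level to the receiver, then sum 10^(L/10).
vacuum pump: 78.7 − 20·log₁₀(37.1/4.4) = 78.7 − 18.52 = 60.18 dB(A).
shot-blast cabinet: 95.4 − 20·log₁₀(8.5/4.4) = 95.4 − 5.72 = 89.68 dB(A).
conveyor drive: 84.8 − 20·log₁₀(14.9/4.4) = 84.8 − 10.59 = 74.21 dB(A).
Σ 10^(L/10) = 9.565e+08 → L_total = 10·log₁₀(9.565e+08) = 89.81 dB(A).

89.8 dB(A)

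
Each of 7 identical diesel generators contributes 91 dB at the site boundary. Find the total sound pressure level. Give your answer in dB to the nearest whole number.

With 7 equal, uncorrelated contributions the intensity is 7× that of one unit, giving a rise of 10·log₁₀ 7.
L_total = 91 + 10·log₁₀(7) = 91 + 8.451 = 99.45 dB.

99 dB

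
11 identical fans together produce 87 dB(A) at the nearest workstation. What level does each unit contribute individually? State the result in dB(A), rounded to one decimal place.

76.6 dB(A)

11 equal contributions raise the level by 10·log₁₀ 11 = 10.414 dB, so each unit alone gives 87 − 10.414.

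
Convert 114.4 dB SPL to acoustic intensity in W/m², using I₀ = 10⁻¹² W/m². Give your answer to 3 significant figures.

L = 10·log₁₀(I/I₀) ⇒ I = I₀·10^(L/10) = 10⁻¹² × 10^11.44.

0.275 W/m²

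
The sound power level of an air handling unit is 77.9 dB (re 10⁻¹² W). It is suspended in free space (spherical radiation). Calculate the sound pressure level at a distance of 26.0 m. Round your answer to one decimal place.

The power spreads over a sphere of area 4π·r², so L_p = L_w − 10·log₁₀(4π·r²).
4π·r² = 8495 m², 10·log₁₀ of that is 39.292 dB.
L_p = 77.9 − 39.292 = 38.61 dB.

38.6 dB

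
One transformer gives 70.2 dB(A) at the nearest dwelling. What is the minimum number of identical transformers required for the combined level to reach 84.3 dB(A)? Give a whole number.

26

N identical sources give L₁ + 10·log₁₀ N, so require 10·log₁₀ N ≥ 84.3 − 70.2 = 14.1 dB.
N ≥ 10^(14.1/10) = 25.704, so N = 26.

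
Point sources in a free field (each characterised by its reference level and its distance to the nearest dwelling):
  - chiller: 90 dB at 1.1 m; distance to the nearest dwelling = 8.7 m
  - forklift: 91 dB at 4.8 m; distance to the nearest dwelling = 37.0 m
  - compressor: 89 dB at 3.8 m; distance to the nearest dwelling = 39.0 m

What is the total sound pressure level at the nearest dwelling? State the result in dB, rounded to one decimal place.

76.5 dB

First find each source's level at the receiver (point-source: −20·log₁₀(r/r_ref)), then combine on an intensity basis.
chiller: 90 − 20·log₁₀(8.7/1.1) = 90 − 17.96 = 72.04 dB.
forklift: 91 − 20·log₁₀(37.0/4.8) = 91 − 17.74 = 73.26 dB.
compressor: 89 − 20·log₁₀(39.0/3.8) = 89 − 20.23 = 68.77 dB.
Σ 10^(L/10) = 4.471e+07 → L_total = 10·log₁₀(4.471e+07) = 76.50 dB.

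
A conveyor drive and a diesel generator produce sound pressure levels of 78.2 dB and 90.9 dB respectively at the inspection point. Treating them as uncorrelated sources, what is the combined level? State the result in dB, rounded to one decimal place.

91.1 dB

For uncorrelated sources the intensities add, so convert each level to linear form, sum, and take 10·log₁₀ of the total.
Σ 10^(L/10) = 10^(78.2/10) + 10^(90.9/10) = 1.296e+09.
L_total = 10·log₁₀(1.296e+09) = 91.13 dB.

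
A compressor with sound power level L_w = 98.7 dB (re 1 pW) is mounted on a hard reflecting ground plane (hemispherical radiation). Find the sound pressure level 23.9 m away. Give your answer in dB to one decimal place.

L_p = L_w − 10·log₁₀(2π·r²) with r = 23.9 m.
2π·r² = 3589 m², 10·log₁₀ of that is 35.550 dB.
L_p = 98.7 − 35.550 = 63.15 dB.

63.2 dB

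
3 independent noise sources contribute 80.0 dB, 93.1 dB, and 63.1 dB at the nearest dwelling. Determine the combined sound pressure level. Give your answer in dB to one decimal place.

93.3 dB

Incoherent sources combine by intensity addition: L_total = 10·log₁₀(Σ 10^(L_i/10)).
Σ 10^(L/10) = 10^(80.0/10) + 10^(93.1/10) + 10^(63.1/10) = 2.144e+09.
L_total = 10·log₁₀(2.144e+09) = 93.31 dB.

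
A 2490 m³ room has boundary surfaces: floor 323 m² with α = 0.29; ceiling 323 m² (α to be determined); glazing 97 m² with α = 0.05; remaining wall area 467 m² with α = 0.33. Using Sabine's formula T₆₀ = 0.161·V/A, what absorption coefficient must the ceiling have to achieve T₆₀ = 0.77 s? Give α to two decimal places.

0.83

From T₆₀ = 0.161·V/A, the target T₆₀ = 0.77 s needs A = 0.161·2490/0.77 = 520.64 m².
Absorption from the other surfaces = 323·0.29 + 97·0.05 + 467·0.33 = 252.63 m², so the ceiling must supply 268.01 m² over 323 m².
α = 268.01/323 = 0.830.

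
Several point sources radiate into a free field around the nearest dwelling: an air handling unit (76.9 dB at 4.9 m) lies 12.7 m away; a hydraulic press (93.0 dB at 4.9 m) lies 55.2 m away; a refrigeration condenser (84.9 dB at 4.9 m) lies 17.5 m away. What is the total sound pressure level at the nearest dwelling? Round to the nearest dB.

77 dB

First find each source's level at the receiver (point-source: −20·log₁₀(r/r_ref)), then combine on an intensity basis.
air handling unit: 76.9 − 20·log₁₀(12.7/4.9) = 76.9 − 8.27 = 68.63 dB.
hydraulic press: 93.0 − 20·log₁₀(55.2/4.9) = 93.0 − 21.03 = 71.97 dB.
refrigeration condenser: 84.9 − 20·log₁₀(17.5/4.9) = 84.9 − 11.06 = 73.84 dB.
Σ 10^(L/10) = 4.724e+07 → L_total = 10·log₁₀(4.724e+07) = 76.74 dB.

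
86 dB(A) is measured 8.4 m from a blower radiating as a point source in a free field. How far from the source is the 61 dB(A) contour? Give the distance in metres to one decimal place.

149.4 m

Point-source spreading drops the level by 20·log₁₀(r₂/r₁); inverting, r₂/r₁ = 10^(ΔL/20).
r₂ = 8.4·10^((86−61)/20) = 8.4·10^(25.0/20) = 149.38 m.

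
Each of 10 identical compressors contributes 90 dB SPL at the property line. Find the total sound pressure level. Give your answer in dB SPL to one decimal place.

N identical incoherent sources raise the level by 10·log₁₀ N.
L_total = 90 + 10·log₁₀(10) = 90 + 10.000 = 100.00 dB SPL.

100.0 dB SPL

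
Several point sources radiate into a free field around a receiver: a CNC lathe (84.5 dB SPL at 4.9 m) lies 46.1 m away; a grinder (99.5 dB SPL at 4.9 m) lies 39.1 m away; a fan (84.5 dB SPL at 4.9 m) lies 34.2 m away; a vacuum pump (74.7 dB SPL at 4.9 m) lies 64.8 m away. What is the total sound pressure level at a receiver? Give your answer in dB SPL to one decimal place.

81.7 dB SPL

Apply inverse-square spreading to bring every level to the receiver, then sum 10^(L/10).
CNC lathe: 84.5 − 20·log₁₀(46.1/4.9) = 84.5 − 19.47 = 65.03 dB SPL.
grinder: 99.5 − 20·log₁₀(39.1/4.9) = 99.5 − 18.04 = 81.46 dB SPL.
fan: 84.5 − 20·log₁₀(34.2/4.9) = 84.5 − 16.88 = 67.62 dB SPL.
vacuum pump: 74.7 − 20·log₁₀(64.8/4.9) = 74.7 − 22.43 = 52.27 dB SPL.
Σ 10^(L/10) = 1.491e+08 → L_total = 10·log₁₀(1.491e+08) = 81.74 dB SPL.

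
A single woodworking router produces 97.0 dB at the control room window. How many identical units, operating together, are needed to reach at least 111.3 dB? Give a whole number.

The shortfall is 111.3 − 97.0 = 14.3 dB, and N units add 10·log₁₀ N, so need 10·log₁₀ N ≥ 14.3.
N ≥ 10^(14.3/10) = 26.915, so N = 27.

27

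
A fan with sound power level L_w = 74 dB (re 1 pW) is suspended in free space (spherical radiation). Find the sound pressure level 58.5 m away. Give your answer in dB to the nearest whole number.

28 dB

L_p = L_w − 10·log₁₀(4π·r²) with r = 58.5 m.
4π·r² = 4.301e+04 m², 10·log₁₀ of that is 46.335 dB.
L_p = 74 − 46.335 = 27.66 dB.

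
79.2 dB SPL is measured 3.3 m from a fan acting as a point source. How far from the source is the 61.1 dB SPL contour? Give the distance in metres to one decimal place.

26.5 m

The 18.1 dB drop corresponds to a distance ratio of 10^(18.1/20) for a point source.
r₂ = 3.3·10^((79.2−61.1)/20) = 3.3·10^(18.1/20) = 26.52 m.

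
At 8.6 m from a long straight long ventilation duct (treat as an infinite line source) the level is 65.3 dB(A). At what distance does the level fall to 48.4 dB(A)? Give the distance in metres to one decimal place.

The 16.9 dB drop corresponds to a distance ratio of 10^(16.9/10) for a line source.
r₂ = 8.6·10^((65.3−48.4)/10) = 8.6·10^(16.9/10) = 421.21 m.

421.2 m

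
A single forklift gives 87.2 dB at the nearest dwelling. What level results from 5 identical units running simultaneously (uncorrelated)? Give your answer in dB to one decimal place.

94.2 dB

With 5 equal, uncorrelated contributions the intensity is 5× that of one unit, giving a rise of 10·log₁₀ 5.
L_total = 87.2 + 10·log₁₀(5) = 87.2 + 6.990 = 94.19 dB.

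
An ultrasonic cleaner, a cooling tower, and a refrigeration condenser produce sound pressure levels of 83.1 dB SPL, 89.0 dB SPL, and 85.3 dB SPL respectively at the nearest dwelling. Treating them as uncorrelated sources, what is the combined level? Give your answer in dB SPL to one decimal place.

For uncorrelated sources the intensities add, so convert each level to linear form, sum, and take 10·log₁₀ of the total.
Σ 10^(L/10) = 10^(83.1/10) + 10^(89.0/10) + 10^(85.3/10) = 1.337e+09.
L_total = 10·log₁₀(1.337e+09) = 91.26 dB SPL.

91.3 dB SPL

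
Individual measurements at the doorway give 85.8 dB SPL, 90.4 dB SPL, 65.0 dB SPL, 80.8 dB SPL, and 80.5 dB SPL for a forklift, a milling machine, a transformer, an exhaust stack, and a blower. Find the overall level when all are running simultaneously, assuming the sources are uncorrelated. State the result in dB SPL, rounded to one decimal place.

92.3 dB SPL

For uncorrelated sources the intensities add, so convert each level to linear form, sum, and take 10·log₁₀ of the total.
Σ 10^(L/10) = 10^(85.8/10) + 10^(90.4/10) + 10^(65.0/10) + 10^(80.8/10) + 10^(80.5/10) = 1.712e+09.
L_total = 10·log₁₀(1.712e+09) = 92.34 dB SPL.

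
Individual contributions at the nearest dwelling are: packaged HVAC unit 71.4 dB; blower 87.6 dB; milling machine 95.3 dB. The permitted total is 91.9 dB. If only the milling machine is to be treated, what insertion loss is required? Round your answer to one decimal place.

The untreated sources together contribute 10^(71.4/10) + 10^(87.6/10) = 5.892e+08, i.e. 87.70 dB.
The limit corresponds to 10^(91.9/10) = 1.549e+09; subtracting the fixed part leaves 9.596e+08 for the milling machine, i.e. 89.82 dB.
So the milling machine must be reduced from 95.3 to 89.82 dB: IL = 5.48 dB.

5.5 dB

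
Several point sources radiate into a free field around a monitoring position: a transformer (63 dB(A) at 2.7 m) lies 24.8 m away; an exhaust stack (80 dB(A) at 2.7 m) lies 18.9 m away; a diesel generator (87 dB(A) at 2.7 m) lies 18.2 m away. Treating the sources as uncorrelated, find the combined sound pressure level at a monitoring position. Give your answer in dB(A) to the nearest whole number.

71 dB(A)

Apply inverse-square spreading to bring every level to the receiver, then sum 10^(L/10).
transformer: 63 − 20·log₁₀(24.8/2.7) = 63 − 19.26 = 43.74 dB(A).
exhaust stack: 80 − 20·log₁₀(18.9/2.7) = 80 − 16.90 = 63.10 dB(A).
diesel generator: 87 − 20·log₁₀(18.2/2.7) = 87 − 16.57 = 70.43 dB(A).
Σ 10^(L/10) = 1.309e+07 → L_total = 10·log₁₀(1.309e+07) = 71.17 dB(A).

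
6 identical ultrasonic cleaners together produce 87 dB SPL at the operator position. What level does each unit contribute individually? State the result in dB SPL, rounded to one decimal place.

6 equal contributions raise the level by 10·log₁₀ 6 = 7.782 dB, so each unit alone gives 87 − 7.782.

79.2 dB SPL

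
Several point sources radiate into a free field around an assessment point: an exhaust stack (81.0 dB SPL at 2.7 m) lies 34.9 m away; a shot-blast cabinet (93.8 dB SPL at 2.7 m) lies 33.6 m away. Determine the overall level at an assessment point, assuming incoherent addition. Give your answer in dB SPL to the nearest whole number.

First find each source's level at the receiver (point-source: −20·log₁₀(r/r_ref)), then combine on an intensity basis.
exhaust stack: 81.0 − 20·log₁₀(34.9/2.7) = 81.0 − 22.23 = 58.77 dB SPL.
shot-blast cabinet: 93.8 − 20·log₁₀(33.6/2.7) = 93.8 − 21.90 = 71.90 dB SPL.
Σ 10^(L/10) = 1.624e+07 → L_total = 10·log₁₀(1.624e+07) = 72.11 dB SPL.

72 dB SPL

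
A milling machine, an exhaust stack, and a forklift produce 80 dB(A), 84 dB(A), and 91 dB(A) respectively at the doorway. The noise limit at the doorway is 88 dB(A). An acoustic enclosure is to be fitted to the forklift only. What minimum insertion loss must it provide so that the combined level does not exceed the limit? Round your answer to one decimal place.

6.5 dB

Fixed contribution from the other sources: Σ 10^(L/10) = 10^(80/10) + 10^(84/10) = 3.512e+08 (85.46 dB(A)).
To meet 88 dB(A) overall, the treated forklift may contribute at most 10^(88/10) − 3.512e+08 = 2.798e+08, i.e. 84.47 dB(A).
So the forklift must be reduced from 91 to 84.47 dB(A): IL = 6.53 dB.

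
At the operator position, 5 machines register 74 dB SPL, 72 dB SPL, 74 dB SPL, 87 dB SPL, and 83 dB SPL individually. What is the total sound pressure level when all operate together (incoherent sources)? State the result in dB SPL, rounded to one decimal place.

For uncorrelated sources the intensities add, so convert each level to linear form, sum, and take 10·log₁₀ of the total.
Σ 10^(L/10) = 10^(74/10) + 10^(72/10) + 10^(74/10) + 10^(87/10) + 10^(83/10) = 7.668e+08.
L_total = 10·log₁₀(7.668e+08) = 88.85 dB SPL.

88.8 dB SPL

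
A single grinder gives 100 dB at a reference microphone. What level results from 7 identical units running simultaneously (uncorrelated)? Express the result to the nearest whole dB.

With 7 equal, uncorrelated contributions the intensity is 7× that of one unit, giving a rise of 10·log₁₀ 7.
L_total = 100 + 10·log₁₀(7) = 100 + 8.451 = 108.45 dB.

108 dB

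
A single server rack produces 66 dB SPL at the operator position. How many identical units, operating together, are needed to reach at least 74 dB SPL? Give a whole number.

The shortfall is 74 − 66 = 8.0 dB, and N units add 10·log₁₀ N, so need 10·log₁₀ N ≥ 8.0.
N ≥ 10^(8.0/10) = 6.310, so N = 7.

7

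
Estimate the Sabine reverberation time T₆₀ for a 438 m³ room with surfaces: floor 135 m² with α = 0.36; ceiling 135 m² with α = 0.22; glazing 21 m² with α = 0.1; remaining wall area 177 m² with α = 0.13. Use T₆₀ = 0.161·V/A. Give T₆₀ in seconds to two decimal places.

0.68 s

Total absorption A = 135·0.36 + 135·0.22 + 21·0.1 + 177·0.13 = 103.41 m² sabins.
T₆₀ = 0.161·V/A = 0.161·438/103.41 = 0.682 s.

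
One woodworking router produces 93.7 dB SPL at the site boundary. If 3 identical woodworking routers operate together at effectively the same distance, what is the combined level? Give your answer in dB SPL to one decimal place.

N identical incoherent sources raise the level by 10·log₁₀ N.
L_total = 93.7 + 10·log₁₀(3) = 93.7 + 4.771 = 98.47 dB SPL.

98.5 dB SPL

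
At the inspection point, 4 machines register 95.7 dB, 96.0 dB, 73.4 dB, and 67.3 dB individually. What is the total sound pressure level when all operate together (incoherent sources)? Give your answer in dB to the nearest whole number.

99 dB

For uncorrelated sources the intensities add, so convert each level to linear form, sum, and take 10·log₁₀ of the total.
Σ 10^(L/10) = 10^(95.7/10) + 10^(96.0/10) + 10^(73.4/10) + 10^(67.3/10) = 7.724e+09.
L_total = 10·log₁₀(7.724e+09) = 98.88 dB.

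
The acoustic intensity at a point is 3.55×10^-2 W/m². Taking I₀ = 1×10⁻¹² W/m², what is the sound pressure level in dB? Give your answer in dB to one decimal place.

L = 10·log₁₀(I/I₀) = 10·log₁₀(3.55×10^-2/10⁻¹²) = 10·log₁₀(3.55×10^10).
L = 10·(0.5502 + 10) = 105.50 dB.

105.5 dB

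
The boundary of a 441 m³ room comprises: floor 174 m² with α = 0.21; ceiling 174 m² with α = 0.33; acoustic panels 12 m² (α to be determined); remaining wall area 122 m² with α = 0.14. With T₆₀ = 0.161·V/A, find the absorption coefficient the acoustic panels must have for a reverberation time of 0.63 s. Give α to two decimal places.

0.14

From T₆₀ = 0.161·V/A, the target T₆₀ = 0.63 s needs A = 0.161·441/0.63 = 112.70 m².
Absorption from the other surfaces = 174·0.21 + 174·0.33 + 122·0.14 = 111.04 m², so the acoustic panels must supply 1.66 m² over 12 m².
α = 1.66/12 = 0.138.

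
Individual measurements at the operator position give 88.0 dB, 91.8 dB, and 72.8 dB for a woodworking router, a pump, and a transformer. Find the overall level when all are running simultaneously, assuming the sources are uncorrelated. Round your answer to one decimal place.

For uncorrelated sources the intensities add, so convert each level to linear form, sum, and take 10·log₁₀ of the total.
Σ 10^(L/10) = 10^(88.0/10) + 10^(91.8/10) + 10^(72.8/10) = 2.164e+09.
L_total = 10·log₁₀(2.164e+09) = 93.35 dB.

93.4 dB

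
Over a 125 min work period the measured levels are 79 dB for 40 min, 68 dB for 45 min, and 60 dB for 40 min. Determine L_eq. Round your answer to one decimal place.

Weight each interval's intensity by its duration and average over T = 125 min:
Σ tᵢ·10^(Lᵢ/10) = 40·10^(79/10) + 45·10^(68/10) + 40·10^(60/10) = 3.501e+09.
L_eq = 10·log₁₀(3.501e+09/125) = 74.47 dB.

74.5 dB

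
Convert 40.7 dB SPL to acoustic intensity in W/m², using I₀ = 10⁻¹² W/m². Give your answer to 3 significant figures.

1.17e-08 W/m²

I = I₀·10^(L/10) = 10⁻¹² × 10^(40.7/10) = 10^(-7.930).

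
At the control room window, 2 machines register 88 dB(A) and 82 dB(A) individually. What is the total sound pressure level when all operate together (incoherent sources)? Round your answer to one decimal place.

89.0 dB(A)

Incoherent sources combine by intensity addition: L_total = 10·log₁₀(Σ 10^(L_i/10)).
Σ 10^(L/10) = 10^(88/10) + 10^(82/10) = 7.894e+08.
L_total = 10·log₁₀(7.894e+08) = 88.97 dB(A).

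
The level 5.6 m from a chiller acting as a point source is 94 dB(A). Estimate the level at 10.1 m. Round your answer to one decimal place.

88.9 dB(A)

For a point source, L₂ = L₁ − 20·log₁₀(r₂/r₁).
L₂ = 94 − 20·log₁₀(10.1/5.6) = 94 − 5.123 = 88.88 dB(A).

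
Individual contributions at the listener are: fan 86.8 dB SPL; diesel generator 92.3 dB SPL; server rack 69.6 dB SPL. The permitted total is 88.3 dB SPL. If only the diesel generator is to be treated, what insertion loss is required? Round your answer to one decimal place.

9.6 dB

The untreated sources together contribute 10^(86.8/10) + 10^(69.6/10) = 4.878e+08, i.e. 86.88 dB SPL.
To meet 88.3 dB SPL overall, the treated diesel generator may contribute at most 10^(88.3/10) − 4.878e+08 = 1.883e+08, i.e. 82.75 dB SPL.
Required insertion loss = 92.3 − 82.75 = 9.55 dB.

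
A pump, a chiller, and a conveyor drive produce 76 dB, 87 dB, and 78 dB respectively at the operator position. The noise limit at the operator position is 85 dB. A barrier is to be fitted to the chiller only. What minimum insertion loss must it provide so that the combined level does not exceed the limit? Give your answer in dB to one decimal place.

Fixed contribution from the other sources: Σ 10^(L/10) = 10^(76/10) + 10^(78/10) = 1.029e+08 (80.12 dB).
To meet 85 dB overall, the treated chiller may contribute at most 10^(85/10) − 1.029e+08 = 2.133e+08, i.e. 83.29 dB.
So the chiller must be reduced from 87 to 83.29 dB: IL = 3.71 dB.

3.7 dB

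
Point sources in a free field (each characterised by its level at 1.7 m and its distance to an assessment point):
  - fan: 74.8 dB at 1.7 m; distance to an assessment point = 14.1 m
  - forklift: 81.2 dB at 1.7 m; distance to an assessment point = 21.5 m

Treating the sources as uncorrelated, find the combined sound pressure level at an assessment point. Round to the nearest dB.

61 dB

Propagate each source to the receiver with L = L_ref − 20·log₁₀(r/r_ref), then add intensities.
fan: 74.8 − 20·log₁₀(14.1/1.7) = 74.8 − 18.38 = 56.42 dB.
forklift: 81.2 − 20·log₁₀(21.5/1.7) = 81.2 − 22.04 = 59.16 dB.
Σ 10^(L/10) = 1.263e+06 → L_total = 10·log₁₀(1.263e+06) = 61.01 dB.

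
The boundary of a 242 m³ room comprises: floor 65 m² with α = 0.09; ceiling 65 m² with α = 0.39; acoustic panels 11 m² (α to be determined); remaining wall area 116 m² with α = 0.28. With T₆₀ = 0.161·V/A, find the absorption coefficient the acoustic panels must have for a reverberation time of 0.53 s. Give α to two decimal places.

Required total absorption A = 0.161·242/0.53 = 73.51 m².
Absorption from the other surfaces = 65·0.09 + 65·0.39 + 116·0.28 = 63.68 m², so the acoustic panels must supply 9.83 m² over 11 m².
α = 9.83/11 = 0.894.

0.89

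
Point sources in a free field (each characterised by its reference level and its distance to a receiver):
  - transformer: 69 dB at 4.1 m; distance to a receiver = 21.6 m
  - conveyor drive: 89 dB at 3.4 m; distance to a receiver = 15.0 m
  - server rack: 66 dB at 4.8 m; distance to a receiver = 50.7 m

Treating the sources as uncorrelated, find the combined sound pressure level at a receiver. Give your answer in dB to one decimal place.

76.1 dB

Propagate each source to the receiver with L = L_ref − 20·log₁₀(r/r_ref), then add intensities.
transformer: 69 − 20·log₁₀(21.6/4.1) = 69 − 14.43 = 54.57 dB.
conveyor drive: 89 − 20·log₁₀(15.0/3.4) = 89 − 12.89 = 76.11 dB.
server rack: 66 − 20·log₁₀(50.7/4.8) = 66 − 20.48 = 45.52 dB.
Σ 10^(L/10) = 4.113e+07 → L_total = 10·log₁₀(4.113e+07) = 76.14 dB.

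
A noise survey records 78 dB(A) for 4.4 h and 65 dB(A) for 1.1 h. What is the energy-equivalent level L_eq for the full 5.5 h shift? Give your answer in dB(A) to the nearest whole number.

77 dB(A)

Weight each interval's intensity by its duration and average over T = 5.5 h:
Σ tᵢ·10^(Lᵢ/10) = 4.4·10^(78/10) + 1.1·10^(65/10) = 2.811e+08.
L_eq = 10·log₁₀(2.811e+08/5.5) = 77.08 dB(A).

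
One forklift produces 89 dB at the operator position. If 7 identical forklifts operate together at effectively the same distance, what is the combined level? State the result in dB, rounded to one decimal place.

97.5 dB

N identical incoherent sources raise the level by 10·log₁₀ N.
L_total = 89 + 10·log₁₀(7) = 89 + 8.451 = 97.45 dB.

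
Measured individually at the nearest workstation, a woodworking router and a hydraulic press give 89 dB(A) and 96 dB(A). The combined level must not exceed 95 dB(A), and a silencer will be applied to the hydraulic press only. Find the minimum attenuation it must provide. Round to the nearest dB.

2 dB

Everything except the hydraulic press sums to 10^(89/10) = 7.943e+08 in linear terms, 89.00 dB(A).
To meet 95 dB(A) overall, the treated hydraulic press may contribute at most 10^(95/10) − 7.943e+08 = 2.368e+09, i.e. 93.74 dB(A).
Required insertion loss = 96 − 93.74 = 2.26 dB.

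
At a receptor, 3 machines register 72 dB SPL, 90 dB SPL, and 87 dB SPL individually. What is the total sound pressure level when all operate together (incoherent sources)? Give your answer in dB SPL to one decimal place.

91.8 dB SPL

For uncorrelated sources the intensities add, so convert each level to linear form, sum, and take 10·log₁₀ of the total.
Σ 10^(L/10) = 10^(72/10) + 10^(90/10) + 10^(87/10) = 1.517e+09.
L_total = 10·log₁₀(1.517e+09) = 91.81 dB SPL.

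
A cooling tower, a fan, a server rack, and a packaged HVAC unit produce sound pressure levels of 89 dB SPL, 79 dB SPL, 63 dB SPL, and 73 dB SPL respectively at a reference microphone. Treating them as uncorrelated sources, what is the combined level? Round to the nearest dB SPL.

90 dB SPL

Incoherent sources combine by intensity addition: L_total = 10·log₁₀(Σ 10^(L_i/10)).
Σ 10^(L/10) = 10^(89/10) + 10^(79/10) + 10^(63/10) + 10^(73/10) = 8.957e+08.
L_total = 10·log₁₀(8.957e+08) = 89.52 dB SPL.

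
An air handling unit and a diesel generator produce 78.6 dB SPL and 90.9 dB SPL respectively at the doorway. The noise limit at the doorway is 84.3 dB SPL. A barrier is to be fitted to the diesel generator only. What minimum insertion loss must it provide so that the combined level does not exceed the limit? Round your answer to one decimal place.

Everything except the diesel generator sums to 10^(78.6/10) = 7.244e+07 in linear terms, 78.60 dB SPL.
The limit corresponds to 10^(84.3/10) = 2.692e+08; subtracting the fixed part leaves 1.967e+08 for the diesel generator, i.e. 82.94 dB SPL.
Required insertion loss = 90.9 − 82.94 = 7.96 dB.

8.0 dB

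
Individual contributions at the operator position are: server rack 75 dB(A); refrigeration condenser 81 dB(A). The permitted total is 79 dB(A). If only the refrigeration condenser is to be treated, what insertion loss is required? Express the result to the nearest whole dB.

Fixed contribution from the other source: Σ 10^(L/10) = 10^(75/10) = 3.162e+07 (75.00 dB(A)).
The limit corresponds to 10^(79/10) = 7.943e+07; subtracting the fixed part leaves 4.781e+07 for the refrigeration condenser, i.e. 76.80 dB(A).
Required insertion loss = 81 − 76.80 = 4.20 dB.

4 dB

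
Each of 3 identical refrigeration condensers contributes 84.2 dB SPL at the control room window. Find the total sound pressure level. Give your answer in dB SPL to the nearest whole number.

89 dB SPL

With 3 equal, uncorrelated contributions the intensity is 3× that of one unit, giving a rise of 10·log₁₀ 3.
L_total = 84.2 + 10·log₁₀(3) = 84.2 + 4.771 = 88.97 dB SPL.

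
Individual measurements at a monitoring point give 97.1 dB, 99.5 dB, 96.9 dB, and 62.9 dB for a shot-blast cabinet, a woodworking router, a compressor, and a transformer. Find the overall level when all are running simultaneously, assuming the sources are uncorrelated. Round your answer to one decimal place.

Incoherent sources combine by intensity addition: L_total = 10·log₁₀(Σ 10^(L_i/10)).
Σ 10^(L/10) = 10^(97.1/10) + 10^(99.5/10) + 10^(96.9/10) + 10^(62.9/10) = 1.894e+10.
L_total = 10·log₁₀(1.894e+10) = 102.77 dB.

102.8 dB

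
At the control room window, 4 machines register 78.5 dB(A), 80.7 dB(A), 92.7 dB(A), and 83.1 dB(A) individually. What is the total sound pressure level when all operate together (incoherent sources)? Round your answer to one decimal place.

93.5 dB(A)

For uncorrelated sources the intensities add, so convert each level to linear form, sum, and take 10·log₁₀ of the total.
Σ 10^(L/10) = 10^(78.5/10) + 10^(80.7/10) + 10^(92.7/10) + 10^(83.1/10) = 2.255e+09.
L_total = 10·log₁₀(2.255e+09) = 93.53 dB(A).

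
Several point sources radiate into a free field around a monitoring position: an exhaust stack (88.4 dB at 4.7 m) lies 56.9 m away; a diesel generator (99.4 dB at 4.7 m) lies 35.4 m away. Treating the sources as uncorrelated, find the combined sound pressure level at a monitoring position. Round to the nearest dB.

82 dB

Propagate each source to the receiver with L = L_ref − 20·log₁₀(r/r_ref), then add intensities.
exhaust stack: 88.4 − 20·log₁₀(56.9/4.7) = 88.4 − 21.66 = 66.74 dB.
diesel generator: 99.4 − 20·log₁₀(35.4/4.7) = 99.4 − 17.54 = 81.86 dB.
Σ 10^(L/10) = 1.582e+08 → L_total = 10·log₁₀(1.582e+08) = 81.99 dB.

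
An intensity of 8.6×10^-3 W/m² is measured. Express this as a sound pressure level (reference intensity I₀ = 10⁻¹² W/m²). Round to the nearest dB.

I/I₀ = 8.6×10^-3/10⁻¹² = 8.6×10^9, and L = 10·log₁₀(I/I₀).
L = 10·(0.9345 + 9) = 99.34 dB.

99 dB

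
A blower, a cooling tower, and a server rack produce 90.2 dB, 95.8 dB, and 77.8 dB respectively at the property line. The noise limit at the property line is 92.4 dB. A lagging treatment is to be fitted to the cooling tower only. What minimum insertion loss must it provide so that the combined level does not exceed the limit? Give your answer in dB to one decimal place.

The untreated sources together contribute 10^(90.2/10) + 10^(77.8/10) = 1.107e+09, i.e. 90.44 dB.
To meet 92.4 dB overall, the treated cooling tower may contribute at most 10^(92.4/10) − 1.107e+09 = 6.304e+08, i.e. 88.00 dB.
Required insertion loss = 95.8 − 88.00 = 7.80 dB.

7.8 dB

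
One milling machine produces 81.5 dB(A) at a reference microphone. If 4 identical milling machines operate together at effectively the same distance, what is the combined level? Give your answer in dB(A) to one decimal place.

87.5 dB(A)

With 4 equal, uncorrelated contributions the intensity is 4× that of one unit, giving a rise of 10·log₁₀ 4.
L_total = 81.5 + 10·log₁₀(4) = 81.5 + 6.021 = 87.52 dB(A).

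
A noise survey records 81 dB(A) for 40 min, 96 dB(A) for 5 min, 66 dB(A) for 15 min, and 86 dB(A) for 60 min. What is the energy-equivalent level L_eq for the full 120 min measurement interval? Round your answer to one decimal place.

Weight each interval's intensity by its duration and average over T = 120 min:
Σ tᵢ·10^(Lᵢ/10) = 40·10^(81/10) + 5·10^(96/10) + 15·10^(66/10) + 60·10^(86/10) = 4.889e+10.
L_eq = 10·log₁₀(4.889e+10/120) = 86.10 dB(A).

86.1 dB(A)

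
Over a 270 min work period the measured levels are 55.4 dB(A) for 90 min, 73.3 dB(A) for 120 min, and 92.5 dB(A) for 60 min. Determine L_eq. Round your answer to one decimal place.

86.1 dB(A)

L_eq = 10·log₁₀[(1/T)·Σ tᵢ·10^(Lᵢ/10)] with T = 270 min.
Σ tᵢ·10^(Lᵢ/10) = 90·10^(55.4/10) + 120·10^(73.3/10) + 60·10^(92.5/10) = 1.093e+11.
L_eq = 10·log₁₀(1.093e+11/270) = 86.07 dB(A).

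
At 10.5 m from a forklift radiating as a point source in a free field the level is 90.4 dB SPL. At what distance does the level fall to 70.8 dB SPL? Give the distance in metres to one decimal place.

For a point source L₁ − L₂ = 20·log₁₀(r₂/r₁), so r₂ = r₁·10^((L₁−L₂)/20).
r₂ = 10.5·10^((90.4−70.8)/20) = 10.5·10^(19.6/20) = 100.27 m.

100.3 m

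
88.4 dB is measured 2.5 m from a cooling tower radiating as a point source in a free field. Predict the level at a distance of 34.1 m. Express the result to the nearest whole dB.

For a point source, L₂ = L₁ − 20·log₁₀(r₂/r₁).
L₂ = 88.4 − 20·log₁₀(34.1/2.5) = 88.4 − 22.696 = 65.70 dB.

66 dB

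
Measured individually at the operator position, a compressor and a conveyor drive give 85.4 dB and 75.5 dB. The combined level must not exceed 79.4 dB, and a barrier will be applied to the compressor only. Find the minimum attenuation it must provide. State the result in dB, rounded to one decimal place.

8.3 dB

Fixed contribution from the other source: Σ 10^(L/10) = 10^(75.5/10) = 3.548e+07 (75.50 dB).
The limit corresponds to 10^(79.4/10) = 8.710e+07; subtracting the fixed part leaves 5.162e+07 for the compressor, i.e. 77.13 dB.
Required insertion loss = 85.4 − 77.13 = 8.27 dB.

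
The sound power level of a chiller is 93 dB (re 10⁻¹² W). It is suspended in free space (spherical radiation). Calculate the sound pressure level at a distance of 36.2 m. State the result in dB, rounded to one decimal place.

50.8 dB

The power spreads over a sphere of area 4π·r², so L_p = L_w − 10·log₁₀(4π·r²).
4π·r² = 1.647e+04 m², 10·log₁₀ of that is 42.166 dB.
L_p = 93 − 42.166 = 50.83 dB.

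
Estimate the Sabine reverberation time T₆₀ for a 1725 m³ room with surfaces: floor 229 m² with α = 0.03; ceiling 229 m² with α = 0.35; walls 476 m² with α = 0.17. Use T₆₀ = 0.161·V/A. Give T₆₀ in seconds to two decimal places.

1.65 s

Total absorption A = 229·0.03 + 229·0.35 + 476·0.17 = 167.94 m² sabins.
T₆₀ = 0.161·V/A = 0.161·1725/167.94 = 1.654 s.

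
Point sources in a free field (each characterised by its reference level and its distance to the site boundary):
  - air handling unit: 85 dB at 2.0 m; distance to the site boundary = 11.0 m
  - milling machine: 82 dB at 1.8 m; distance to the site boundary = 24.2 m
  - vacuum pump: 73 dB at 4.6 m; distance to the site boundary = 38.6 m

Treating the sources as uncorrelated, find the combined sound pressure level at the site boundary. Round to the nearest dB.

71 dB

Apply inverse-square spreading to bring every level to the receiver, then sum 10^(L/10).
air handling unit: 85 − 20·log₁₀(11.0/2.0) = 85 − 14.81 = 70.19 dB.
milling machine: 82 − 20·log₁₀(24.2/1.8) = 82 − 22.57 = 59.43 dB.
vacuum pump: 73 − 20·log₁₀(38.6/4.6) = 73 − 18.48 = 54.52 dB.
Σ 10^(L/10) = 1.161e+07 → L_total = 10·log₁₀(1.161e+07) = 70.65 dB.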